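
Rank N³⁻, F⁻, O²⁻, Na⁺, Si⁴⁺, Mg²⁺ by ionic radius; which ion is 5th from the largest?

Mg²⁺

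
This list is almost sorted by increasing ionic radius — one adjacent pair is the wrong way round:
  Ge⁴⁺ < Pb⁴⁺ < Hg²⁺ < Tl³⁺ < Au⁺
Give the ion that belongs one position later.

The pair Hg²⁺, Tl³⁺ is the wrong way round — they are isoelectronic (78 e⁻) and Tl has more protons than Hg (81 vs 80), making Tl³⁺ smaller. All other adjacent pairs agree with periodic trends, so Hg²⁺ is the misplaced ion.

Hg²⁺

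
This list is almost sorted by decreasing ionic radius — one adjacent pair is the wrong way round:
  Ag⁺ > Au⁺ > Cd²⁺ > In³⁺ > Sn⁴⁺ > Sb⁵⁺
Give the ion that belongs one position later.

Ag⁺

Compare adjacent ions: same group and charge — period 5 sits above period 6, so Ag⁺ is smaller — yet in this decreasing list Ag⁺ sits before Au⁺. Nothing else is reversed, so Ag⁺ should move one place to the right.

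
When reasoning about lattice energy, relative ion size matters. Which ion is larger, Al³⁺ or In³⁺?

In³⁺

Same group, same charge. Going down the group adds an extra shell of electrons, so the ion gets larger: Al³⁺ is highest in the group and smallest.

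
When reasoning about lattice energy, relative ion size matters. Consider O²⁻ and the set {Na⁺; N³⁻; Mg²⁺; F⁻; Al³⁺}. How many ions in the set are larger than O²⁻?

All of these have 10 electrons (isoelectronic). With the same electron cloud, the ion with the most protons pulls it in tightest. Nuclear charges: Al³⁺ (Z=13), Mg²⁺ (Z=12), Na⁺ (Z=11), F⁻ (Z=9), O²⁻ (Z=8), N³⁻ (Z=7). Highest Z is smallest.
Overall: Al³⁺ < Mg²⁺ < Na⁺ < F⁻ < O²⁻ < N³⁻. O²⁻ has 4 below it and 1 above. So 1 is larger.

1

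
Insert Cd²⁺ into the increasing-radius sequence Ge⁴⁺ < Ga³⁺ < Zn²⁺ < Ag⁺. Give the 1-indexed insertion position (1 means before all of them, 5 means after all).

Work out protons and electrons: Ge⁴⁺ (Z=32, 28 e⁻), Ga³⁺ (Z=31, 28 e⁻), Zn²⁺ (Z=30, 28 e⁻), Cd²⁺ (Z=48, 46 e⁻), Ag⁺ (Z=47, 46 e⁻). Ge⁴⁺ < Ga³⁺ (isoelectronic, higher Z=32 is smaller); Ga³⁺ < Zn²⁺ (both 28 e⁻, Z=31>30); Zn²⁺ < Cd²⁺ (same group, period 4 vs 5); Cd²⁺ < Ag⁺ (both 46 e⁻, Z=48>47).
With Cd²⁺ included the full order is Ge⁴⁺ < Ga³⁺ < Zn²⁺ < Cd²⁺ < Ag⁺, so it takes position 4.

4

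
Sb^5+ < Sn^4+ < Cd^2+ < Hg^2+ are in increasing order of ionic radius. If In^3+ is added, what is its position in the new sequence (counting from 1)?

3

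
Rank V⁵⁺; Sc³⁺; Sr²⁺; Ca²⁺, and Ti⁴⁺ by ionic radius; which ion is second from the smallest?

Ti⁴⁺

First list Z and electron count for each: V⁵⁺: 18 e⁻, Z=23, Ti⁴⁺: 18 e⁻, Z=22, Sc³⁺: 18 e⁻, Z=21, Ca²⁺: 18 e⁻, Z=20, Sr²⁺: 36 e⁻, Z=38. V⁵⁺ < Ti⁴⁺ (both 18 e⁻, Z=23>22); Ti⁴⁺ < Sc³⁺ (isoelectronic, higher Z=22 is smaller); Sc³⁺ < Ca²⁺ (both 18 e⁻, Z=21>20); Ca²⁺ < Sr²⁺ (same group, 1 shell fewer).
Ordering: V⁵⁺ < Ti⁴⁺ < Sc³⁺ < Ca²⁺ < Sr²⁺. The second smallest is Ti⁴⁺.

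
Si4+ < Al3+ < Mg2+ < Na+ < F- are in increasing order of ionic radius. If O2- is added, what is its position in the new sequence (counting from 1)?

Each ion has 10 electrons. The ranking follows nuclear charge in reverse — greater Z gives a smaller radius. Si4+ (Z=14), Al3+ (Z=13), Mg2+ (Z=12), Na+ (Z=11), F- (Z=9), O2- (Z=8).
With O2- included the full order is Si4+ < Al3+ < Mg2+ < Na+ < F- < O2-, so it takes position 6.

6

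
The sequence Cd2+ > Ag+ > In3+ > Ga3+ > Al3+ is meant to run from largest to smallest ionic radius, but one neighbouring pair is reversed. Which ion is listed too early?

Cd2+

Compare adjacent ions: Cd2+ and Ag+ share 46 electrons; the higher nuclear charge on Cd (Z=48) contracts it more, so Cd2+ < Ag+ — yet in this decreasing list Cd2+ sits before Ag+. Nothing else is reversed, so Cd2+ should move one place to the right.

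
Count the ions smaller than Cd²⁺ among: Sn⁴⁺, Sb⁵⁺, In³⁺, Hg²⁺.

Tabulating Z and e⁻: Sb⁵⁺ has 46 e⁻ (Z=51), Sn⁴⁺ has 46 e⁻ (Z=50), In³⁺ has 46 e⁻ (Z=49), Cd²⁺ has 46 e⁻ (Z=48), Hg²⁺ has 78 e⁻ (Z=80). Sb⁵⁺ < Sn⁴⁺ (isoelectronic, higher Z=51 is smaller); Sn⁴⁺ < In³⁺ (both 46 e⁻, Z=50>49); In³⁺ < Cd²⁺ (isoelectronic, higher Z=49 is smaller); Cd²⁺ < Hg²⁺ (same group, 1 shell fewer).
Ordering all of them (including Cd²⁺) by radius gives Sb⁵⁺ < Sn⁴⁺ < In³⁺ < Cd²⁺ < Hg²⁺. So 3 are smaller.

3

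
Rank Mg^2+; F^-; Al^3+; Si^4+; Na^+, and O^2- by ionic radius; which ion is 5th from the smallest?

These species are isoelectronic with 10 electrons. The only difference is the number of protons: Si^4+ (Z=14), Al^3+ (Z=13), Mg^2+ (Z=12), Na^+ (Z=11), F^- (Z=9), O^2- (Z=8). The strongest nuclear pull (Si^4+) gives the smallest ion.
So the order is Si^4+ < Al^3+ < Mg^2+ < Na^+ < F^- < O^2-; the 5th-smallest ion is F^-.

F^-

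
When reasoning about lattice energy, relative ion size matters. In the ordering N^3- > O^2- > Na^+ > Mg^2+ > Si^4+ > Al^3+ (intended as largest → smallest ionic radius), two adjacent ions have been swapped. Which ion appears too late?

The pair Si^4+, Al^3+ is the wrong way round — they are isoelectronic (10 e⁻) and Si has more protons than Al (14 vs 13), making Si^4+ smaller. All other adjacent pairs agree with periodic trends, so Al^3+ is the misplaced ion.

Al^3+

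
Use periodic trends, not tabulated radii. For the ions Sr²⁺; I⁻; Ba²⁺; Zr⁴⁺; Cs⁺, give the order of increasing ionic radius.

Tabulating Z and e⁻: Zr⁴⁺ (Z=40, 36 e⁻), Sr²⁺ (Z=38, 36 e⁻), Ba²⁺ (Z=56, 54 e⁻), Cs⁺ (Z=55, 54 e⁻), I⁻ (Z=53, 54 e⁻). Zr⁴⁺ < Sr²⁺ (both 36 e⁻, Z=40>38); Sr²⁺ < Ba²⁺ (same group, 1 shell fewer); Ba²⁺ < Cs⁺ (both 54 e⁻, Z=56>55); Cs⁺ < I⁻ (isoelectronic, higher Z=55 is smaller).

Zr⁴⁺ < Sr²⁺ < Ba²⁺ < Cs⁺ < I⁻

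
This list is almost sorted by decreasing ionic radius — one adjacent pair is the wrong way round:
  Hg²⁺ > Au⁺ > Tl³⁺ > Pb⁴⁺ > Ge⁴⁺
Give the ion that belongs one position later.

The pair Hg²⁺, Au⁺ is the wrong way round — Hg²⁺ and Au⁺ share 78 electrons; the higher nuclear charge on Hg (Z=80) contracts it more, so Hg²⁺ < Au⁺. All other adjacent pairs agree with periodic trends, so Hg²⁺ is the misplaced ion.

Hg²⁺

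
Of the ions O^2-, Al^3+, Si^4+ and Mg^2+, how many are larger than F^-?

1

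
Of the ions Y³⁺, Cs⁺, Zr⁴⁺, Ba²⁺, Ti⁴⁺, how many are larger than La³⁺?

First list Z and electron count for each: Ti⁴⁺ (Z=22, 18 e⁻), Zr⁴⁺ (Z=40, 36 e⁻), Y³⁺ (Z=39, 36 e⁻), La³⁺ (Z=57, 54 e⁻), Ba²⁺ (Z=56, 54 e⁻), Cs⁺ (Z=55, 54 e⁻). Ti⁴⁺ < Zr⁴⁺ (same group, period 4 vs 5); Zr⁴⁺ < Y³⁺ (isoelectronic, higher Z=40 is smaller); Y³⁺ < La³⁺ (same group, 1 shell fewer); La³⁺ < Ba²⁺ (both 54 e⁻, Z=57>56); Ba²⁺ < Cs⁺ (both 54 e⁻, Z=56>55).
Placing each against La³⁺: smaller — Ti⁴⁺, Zr⁴⁺, Y³⁺; larger — Ba²⁺, Cs⁺. So 2 are larger.

2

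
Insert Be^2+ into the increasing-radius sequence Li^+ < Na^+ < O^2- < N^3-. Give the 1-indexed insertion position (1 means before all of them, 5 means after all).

1

Be^2+ has 2 e⁻ (Z=4), Li^+ has 2 e⁻ (Z=3), Na^+ has 10 e⁻ (Z=11), O^2- has 10 e⁻ (Z=8), N^3- has 10 e⁻ (Z=7). Be^2+ < Li^+ (isoelectronic, higher Z=4 is smaller); Li^+ < Na^+ (same group, period 2 vs 3); Na^+ < O^2- (isoelectronic, higher Z=11 is smaller); O^2- < N^3- (both 10 e⁻, Z=8>7).
Merged order: Be^2+ < Li^+ < Na^+ < O^2- < N^3- — Be^2+ is number 1.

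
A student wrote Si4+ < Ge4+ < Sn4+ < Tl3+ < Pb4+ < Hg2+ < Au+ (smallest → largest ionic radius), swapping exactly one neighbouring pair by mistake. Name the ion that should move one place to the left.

Pb4+

Scanning neighbour by neighbour, only Tl3+/Pb4+ violates a trend: both have 78 electrons but Z(Pb)=82 > Z(Tl)=81, so Pb4+ should be the smaller of the two. That makes Pb4+ the one sitting a position late relative to where it belongs.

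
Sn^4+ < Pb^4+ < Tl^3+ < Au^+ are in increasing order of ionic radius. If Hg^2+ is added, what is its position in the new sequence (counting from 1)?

Sn^4+ (Z=50, 46 e⁻), Pb^4+ (Z=82, 78 e⁻), Tl^3+ (Z=81, 78 e⁻), Hg^2+ (Z=80, 78 e⁻), Au^+ (Z=79, 78 e⁻). Sn^4+ < Pb^4+ (same group, period 5 vs 6); Pb^4+ < Tl^3+ (isoelectronic, higher Z=82 is smaller); Tl^3+ < Hg^2+ (isoelectronic, higher Z=81 is smaller); Hg^2+ < Au^+ (isoelectronic, higher Z=80 is smaller).
With Hg^2+ included the full order is Sn^4+ < Pb^4+ < Tl^3+ < Hg^2+ < Au^+, so it takes position 4.

4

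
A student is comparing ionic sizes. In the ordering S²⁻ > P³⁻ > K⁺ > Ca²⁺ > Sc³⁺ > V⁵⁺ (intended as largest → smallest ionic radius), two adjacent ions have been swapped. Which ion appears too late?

P³⁻

Compare adjacent ions: S²⁻ and P³⁻ share 18 electrons; the higher nuclear charge on S (Z=16) contracts it more, so S²⁻ < P³⁻ — yet in this decreasing list S²⁻ sits before P³⁻. Nothing else is reversed, so P³⁻ should move one place to the left.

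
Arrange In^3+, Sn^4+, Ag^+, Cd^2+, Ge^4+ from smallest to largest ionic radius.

Ge^4+ < Sn^4+ < In^3+ < Cd^2+ < Ag^+

First list Z and electron count for each: Ge^4+ (Z=32, 28 e⁻), Sn^4+ (Z=50, 46 e⁻), In^3+ (Z=49, 46 e⁻), Cd^2+ (Z=48, 46 e⁻), Ag^+ (Z=47, 46 e⁻). Ge^4+ < Sn^4+ (same group, 1 shell fewer); Sn^4+ < In^3+ (isoelectronic, higher Z=50 is smaller); In^3+ < Cd^2+ (isoelectronic, higher Z=49 is smaller); Cd^2+ < Ag^+ (isoelectronic, higher Z=48 is smaller).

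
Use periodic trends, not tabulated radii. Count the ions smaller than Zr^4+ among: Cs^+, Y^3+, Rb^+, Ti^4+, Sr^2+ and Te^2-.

1

Electron counts and nuclear charges: Ti^4+: 18 e⁻, Z=22, Zr^4+: 36 e⁻, Z=40, Y^3+: 36 e⁻, Z=39, Sr^2+: 36 e⁻, Z=38, Rb^+: 36 e⁻, Z=37, Cs^+: 54 e⁻, Z=55, Te^2-: 54 e⁻, Z=52. Ti^4+ < Zr^4+ (same group, period 4 vs 5); Zr^4+ < Y^3+ (isoelectronic, higher Z=40 is smaller); Y^3+ < Sr^2+ (isoelectronic, higher Z=39 is smaller); Sr^2+ < Rb^+ (isoelectronic, higher Z=38 is smaller); Rb^+ < Cs^+ (same group, 1 shell fewer); Cs^+ < Te^2- (isoelectronic, higher Z=55 is smaller).
Placing each against Zr^4+: smaller — Ti^4+; larger — Y^3+, Sr^2+, Rb^+, Cs^+, Te^2-. That's 1.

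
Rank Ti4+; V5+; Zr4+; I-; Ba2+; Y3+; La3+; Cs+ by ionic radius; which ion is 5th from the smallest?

La3+

Tabulating Z and e⁻: V5+ (Z=23, 18 e⁻), Ti4+ (Z=22, 18 e⁻), Zr4+ (Z=40, 36 e⁻), Y3+ (Z=39, 36 e⁻), La3+ (Z=57, 54 e⁻), Ba2+ (Z=56, 54 e⁻), Cs+ (Z=55, 54 e⁻), I- (Z=53, 54 e⁻). V5+ < Ti4+ (isoelectronic, higher Z=23 is smaller); Ti4+ < Zr4+ (same group, 1 shell fewer); Zr4+ < Y3+ (isoelectronic, higher Z=40 is smaller); Y3+ < La3+ (same group, 1 shell fewer); La3+ < Ba2+ (isoelectronic, higher Z=57 is smaller); Ba2+ < Cs+ (isoelectronic, higher Z=56 is smaller); Cs+ < I- (isoelectronic, higher Z=55 is smaller).
So the order is V5+ < Ti4+ < Zr4+ < Y3+ < La3+ < Ba2+ < Cs+ < I-; the 5th-smallest ion is La3+.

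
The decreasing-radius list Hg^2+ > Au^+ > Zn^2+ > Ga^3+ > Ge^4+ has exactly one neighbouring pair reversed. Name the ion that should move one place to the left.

Compare adjacent ions: Hg^2+ and Au^+ share 78 electrons; the higher nuclear charge on Hg (Z=80) contracts it more, so Hg^2+ < Au^+ — yet in this decreasing list Hg^2+ sits before Au^+. Nothing else is reversed, so Au^+ should move one place to the left.

Au^+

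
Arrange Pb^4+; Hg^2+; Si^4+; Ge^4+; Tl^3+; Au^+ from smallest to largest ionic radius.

Si^4+ < Ge^4+ < Pb^4+ < Tl^3+ < Hg^2+ < Au^+

First list Z and electron count for each: Si^4+ has 10 e⁻ (Z=14), Ge^4+ has 28 e⁻ (Z=32), Pb^4+ has 78 e⁻ (Z=82), Tl^3+ has 78 e⁻ (Z=81), Hg^2+ has 78 e⁻ (Z=80), Au^+ has 78 e⁻ (Z=79). Si^4+ < Ge^4+ (same group, period 3 vs 4); Ge^4+ < Pb^4+ (same group, 2 shells fewer); Pb^4+ < Tl^3+ (isoelectronic, higher Z=82 is smaller); Tl^3+ < Hg^2+ (isoelectronic, higher Z=81 is smaller); Hg^2+ < Au^+ (isoelectronic, higher Z=80 is smaller).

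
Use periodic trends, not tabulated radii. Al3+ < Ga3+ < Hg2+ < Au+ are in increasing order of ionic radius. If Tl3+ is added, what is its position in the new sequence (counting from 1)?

First list Z and electron count for each: Al3+ (Z=13, 10 e⁻), Ga3+ (Z=31, 28 e⁻), Tl3+ (Z=81, 78 e⁻), Hg2+ (Z=80, 78 e⁻), Au+ (Z=79, 78 e⁻). Al3+ < Ga3+ (same group, 1 shell fewer); Ga3+ < Tl3+ (same group, period 4 vs 6); Tl3+ < Hg2+ (isoelectronic, higher Z=81 is smaller); Hg2+ < Au+ (both 78 e⁻, Z=80>79).
The complete sequence is Al3+ < Ga3+ < Tl3+ < Hg2+ < Au+. Tl3+ sits at position 3.

3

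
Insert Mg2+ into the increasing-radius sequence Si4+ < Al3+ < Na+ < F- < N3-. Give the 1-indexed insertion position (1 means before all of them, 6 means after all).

These species are isoelectronic with 10 electrons. The only difference is the number of protons: Si4+ (Z=14), Al3+ (Z=13), Mg2+ (Z=12), Na+ (Z=11), F- (Z=9), N3- (Z=7). The strongest nuclear pull (Si4+) gives the smallest ion.
Putting Mg2+ in gives Si4+ < Al3+ < Mg2+ < Na+ < F- < N3-; it lands at slot 3.

3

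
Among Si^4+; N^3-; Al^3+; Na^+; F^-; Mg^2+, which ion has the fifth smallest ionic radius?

F^-

Isoelectronic series (10 e⁻ each). Size is set by nuclear charge: more protons means a smaller ion. Si^4+ (Z=14), Al^3+ (Z=13), Mg^2+ (Z=12), Na^+ (Z=11), F^- (Z=9), N^3- (Z=7).
So the order is Si^4+ < Al^3+ < Mg^2+ < Na^+ < F^- < N^3-; the 5th-smallest ion is F^-.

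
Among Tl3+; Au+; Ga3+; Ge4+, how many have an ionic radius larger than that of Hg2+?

1

Tabulating Z and e⁻: Ge4+: 28 e⁻, Z=32, Ga3+: 28 e⁻, Z=31, Tl3+: 78 e⁻, Z=81, Hg2+: 78 e⁻, Z=80, Au+: 78 e⁻, Z=79. Ge4+ < Ga3+ (both 28 e⁻, Z=32>31); Ga3+ < Tl3+ (same group, 2 shells fewer); Tl3+ < Hg2+ (isoelectronic, higher Z=81 is smaller); Hg2+ < Au+ (isoelectronic, higher Z=80 is smaller).
Placing each against Hg2+: smaller — Ge4+, Ga3+, Tl3+; larger — Au+. Count: 1.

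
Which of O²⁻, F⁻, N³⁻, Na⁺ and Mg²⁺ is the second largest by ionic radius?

Each ion has 10 electrons. The ranking follows nuclear charge in reverse — greater Z gives a smaller radius. Mg²⁺ (Z=12), Na⁺ (Z=11), F⁻ (Z=9), O²⁻ (Z=8), N³⁻ (Z=7).
That gives Mg²⁺ < Na⁺ < F⁻ < O²⁻ < N³⁻. From the largest end, number 2 is O²⁻.

O²⁻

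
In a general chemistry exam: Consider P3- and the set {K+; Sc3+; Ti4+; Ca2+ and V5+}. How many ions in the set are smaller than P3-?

5

Each ion has 18 electrons. The ranking follows nuclear charge in reverse — greater Z gives a smaller radius. V5+ (Z=23), Ti4+ (Z=22), Sc3+ (Z=21), Ca2+ (Z=20), K+ (Z=19), P3- (Z=15).
Placing each against P3-: smaller — V5+, Ti4+, Sc3+, Ca2+, K+; larger — none. So 5 are smaller.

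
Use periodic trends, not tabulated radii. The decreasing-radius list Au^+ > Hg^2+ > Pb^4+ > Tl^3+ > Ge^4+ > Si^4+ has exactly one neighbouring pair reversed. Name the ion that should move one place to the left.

Compare adjacent ions: both have 78 electrons but Z(Pb)=82 > Z(Tl)=81, so Pb^4+ should be the smaller of the two — yet in this decreasing list Pb^4+ sits before Tl^3+. Nothing else is reversed, so Tl^3+ should move one place to the left.

Tl^3+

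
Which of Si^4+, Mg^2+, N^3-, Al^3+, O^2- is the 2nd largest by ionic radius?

O^2-

All of these have 10 electrons (isoelectronic). With the same electron cloud, the ion with the most protons pulls it in tightest. Nuclear charges: Si^4+ (Z=14), Al^3+ (Z=13), Mg^2+ (Z=12), O^2- (Z=8), N^3- (Z=7). Highest Z is smallest.
Ordering: Si^4+ < Al^3+ < Mg^2+ < O^2- < N^3-. The 2nd largest is O^2-.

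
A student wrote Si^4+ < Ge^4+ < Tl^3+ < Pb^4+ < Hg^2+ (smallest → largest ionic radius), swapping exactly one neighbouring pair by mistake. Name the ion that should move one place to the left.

Check each adjacent pair. Tl^3+ and Pb^4+ are reversed: they are isoelectronic (78 e⁻) and Pb has more protons than Tl (82 vs 81), making Pb^4+ smaller. No other neighbouring pair contradicts the periodic trends, so Pb^4+ is the ion listed too late.

Pb^4+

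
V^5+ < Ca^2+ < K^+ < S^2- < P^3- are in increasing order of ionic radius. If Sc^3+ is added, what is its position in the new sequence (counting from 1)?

2

Each ion has 18 electrons. The ranking follows nuclear charge in reverse — greater Z gives a smaller radius. V^5+ (Z=23), Sc^3+ (Z=21), Ca^2+ (Z=20), K^+ (Z=19), S^2- (Z=16), P^3- (Z=15).
Putting Sc^3+ in gives V^5+ < Sc^3+ < Ca^2+ < K^+ < S^2- < P^3-; it lands at slot 2.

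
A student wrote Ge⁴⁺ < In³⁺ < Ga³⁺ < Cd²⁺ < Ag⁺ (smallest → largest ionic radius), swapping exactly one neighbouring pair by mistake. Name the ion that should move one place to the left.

Compare adjacent ions: same group and charge — period 4 sits above period 5, so Ga³⁺ is smaller — yet in this increasing list In³⁺ sits before Ga³⁺. Nothing else is reversed, so Ga³⁺ should move one place to the left.

Ga³⁺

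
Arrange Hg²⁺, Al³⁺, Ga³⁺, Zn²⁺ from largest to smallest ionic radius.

Hg²⁺ > Zn²⁺ > Ga³⁺ > Al³⁺

Work out protons and electrons: Al³⁺ has 10 e⁻ (Z=13), Ga³⁺ has 28 e⁻ (Z=31), Zn²⁺ has 28 e⁻ (Z=30), Hg²⁺ has 78 e⁻ (Z=80). Al³⁺ < Ga³⁺ (same group, 1 shell fewer); Ga³⁺ < Zn²⁺ (both 28 e⁻, Z=31>30); Zn²⁺ < Hg²⁺ (same group, period 4 vs 6).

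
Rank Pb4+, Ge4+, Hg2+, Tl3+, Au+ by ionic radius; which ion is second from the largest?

Hg2+

First list Z and electron count for each: Ge4+ (Z=32, 28 e⁻), Pb4+ (Z=82, 78 e⁻), Tl3+ (Z=81, 78 e⁻), Hg2+ (Z=80, 78 e⁻), Au+ (Z=79, 78 e⁻). Ge4+ < Pb4+ (same group, period 4 vs 6); Pb4+ < Tl3+ (both 78 e⁻, Z=82>81); Tl3+ < Hg2+ (isoelectronic, higher Z=81 is smaller); Hg2+ < Au+ (both 78 e⁻, Z=80>79).
That gives Ge4+ < Pb4+ < Tl3+ < Hg2+ < Au+. From the largest end, number 2 is Hg2+.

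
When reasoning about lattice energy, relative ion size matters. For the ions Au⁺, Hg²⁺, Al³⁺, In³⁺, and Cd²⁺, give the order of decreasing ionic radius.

Au⁺ > Hg²⁺ > Cd²⁺ > In³⁺ > Al³⁺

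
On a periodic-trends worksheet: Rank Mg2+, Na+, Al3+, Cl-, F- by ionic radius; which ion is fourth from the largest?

Mg2+

Electron counts and nuclear charges: Al3+ has 10 e⁻ (Z=13), Mg2+ has 10 e⁻ (Z=12), Na+ has 10 e⁻ (Z=11), F- has 10 e⁻ (Z=9), Cl- has 18 e⁻ (Z=17). Al3+ < Mg2+ (both 10 e⁻, Z=13>12); Mg2+ < Na+ (both 10 e⁻, Z=12>11); Na+ < F- (both 10 e⁻, Z=11>9); F- < Cl- (same group, 1 shell fewer).
So the order is Al3+ < Mg2+ < Na+ < F- < Cl-; the 4th-largest ion is Mg2+.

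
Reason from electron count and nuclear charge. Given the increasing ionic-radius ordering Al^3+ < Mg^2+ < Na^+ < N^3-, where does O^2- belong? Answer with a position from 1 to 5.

4

Each ion has 10 electrons. The ranking follows nuclear charge in reverse — greater Z gives a smaller radius. Al^3+ (Z=13), Mg^2+ (Z=12), Na^+ (Z=11), O^2- (Z=8), N^3- (Z=7).
The complete sequence is Al^3+ < Mg^2+ < Na^+ < O^2- < N^3-. O^2- sits at position 4.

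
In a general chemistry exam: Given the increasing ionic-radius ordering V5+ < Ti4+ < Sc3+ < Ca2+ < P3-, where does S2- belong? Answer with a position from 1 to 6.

5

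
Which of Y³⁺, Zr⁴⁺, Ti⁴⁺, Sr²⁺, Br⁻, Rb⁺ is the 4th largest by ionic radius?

Y³⁺

Work out protons and electrons: Ti⁴⁺ has 18 e⁻ (Z=22), Zr⁴⁺ has 36 e⁻ (Z=40), Y³⁺ has 36 e⁻ (Z=39), Sr²⁺ has 36 e⁻ (Z=38), Rb⁺ has 36 e⁻ (Z=37), Br⁻ has 36 e⁻ (Z=35). Ti⁴⁺ < Zr⁴⁺ (same group, period 4 vs 5); Zr⁴⁺ < Y³⁺ (isoelectronic, higher Z=40 is smaller); Y³⁺ < Sr²⁺ (isoelectronic, higher Z=39 is smaller); Sr²⁺ < Rb⁺ (both 36 e⁻, Z=38>37); Rb⁺ < Br⁻ (isoelectronic, higher Z=37 is smaller).
So the order is Ti⁴⁺ < Zr⁴⁺ < Y³⁺ < Sr²⁺ < Rb⁺ < Br⁻; the 4th-largest ion is Y³⁺.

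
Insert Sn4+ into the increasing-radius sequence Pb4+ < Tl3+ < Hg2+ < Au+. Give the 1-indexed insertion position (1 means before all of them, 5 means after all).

1

Tabulating Z and e⁻: Sn4+ has 46 e⁻ (Z=50), Pb4+ has 78 e⁻ (Z=82), Tl3+ has 78 e⁻ (Z=81), Hg2+ has 78 e⁻ (Z=80), Au+ has 78 e⁻ (Z=79). Sn4+ < Pb4+ (same group, period 5 vs 6); Pb4+ < Tl3+ (both 78 e⁻, Z=82>81); Tl3+ < Hg2+ (both 78 e⁻, Z=81>80); Hg2+ < Au+ (isoelectronic, higher Z=80 is smaller).
Putting Sn4+ in gives Sn4+ < Pb4+ < Tl3+ < Hg2+ < Au+; it lands at slot 1.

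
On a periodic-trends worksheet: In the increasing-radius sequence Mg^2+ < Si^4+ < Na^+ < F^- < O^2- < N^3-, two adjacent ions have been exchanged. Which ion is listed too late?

Check each adjacent pair. Mg^2+ and Si^4+ are reversed: they are isoelectronic (10 e⁻) and Si has more protons than Mg (14 vs 12), making Si^4+ smaller. No other neighbouring pair contradicts the periodic trends, so Si^4+ is the ion listed too late.

Si^4+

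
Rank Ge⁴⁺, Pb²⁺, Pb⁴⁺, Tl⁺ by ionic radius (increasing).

Work out protons and electrons: Ge⁴⁺: 28 e⁻, Z=32, Pb⁴⁺: 78 e⁻, Z=82, Pb²⁺: 80 e⁻, Z=82, Tl⁺: 80 e⁻, Z=81. Ge⁴⁺ < Pb⁴⁺ (same group, 2 shells fewer); Pb⁴⁺ < Pb²⁺ (higher charge on the same element); Pb²⁺ < Tl⁺ (isoelectronic, higher Z=82 is smaller).

Ge⁴⁺ < Pb⁴⁺ < Pb²⁺ < Tl⁺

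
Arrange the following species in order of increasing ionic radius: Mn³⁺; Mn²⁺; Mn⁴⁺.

Mn⁴⁺ < Mn³⁺ < Mn²⁺

For a single element, ionic radius drops as positive charge rises — Mn⁴⁺ < Mn²⁺.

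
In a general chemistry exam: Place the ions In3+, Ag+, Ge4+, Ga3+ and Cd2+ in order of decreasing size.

Work out protons and electrons: Ge4+: 28 e⁻, Z=32, Ga3+: 28 e⁻, Z=31, In3+: 46 e⁻, Z=49, Cd2+: 46 e⁻, Z=48, Ag+: 46 e⁻, Z=47. Ge4+ < Ga3+ (both 28 e⁻, Z=32>31); Ga3+ < In3+ (same group, 1 shell fewer); In3+ < Cd2+ (isoelectronic, higher Z=49 is smaller); Cd2+ < Ag+ (both 46 e⁻, Z=48>47).

Ag+ > Cd2+ > In3+ > Ga3+ > Ge4+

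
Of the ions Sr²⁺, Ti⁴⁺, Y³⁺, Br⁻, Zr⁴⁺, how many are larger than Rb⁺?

1

Ti⁴⁺: 18 e⁻, Z=22, Zr⁴⁺: 36 e⁻, Z=40, Y³⁺: 36 e⁻, Z=39, Sr²⁺: 36 e⁻, Z=38, Rb⁺: 36 e⁻, Z=37, Br⁻: 36 e⁻, Z=35. Ti⁴⁺ < Zr⁴⁺ (same group, 1 shell fewer); Zr⁴⁺ < Y³⁺ (both 36 e⁻, Z=40>39); Y³⁺ < Sr²⁺ (both 36 e⁻, Z=39>38); Sr²⁺ < Rb⁺ (both 36 e⁻, Z=38>37); Rb⁺ < Br⁻ (isoelectronic, higher Z=37 is smaller).
Relative to Rb⁺, the ions that are larger are Br⁻. That's 1.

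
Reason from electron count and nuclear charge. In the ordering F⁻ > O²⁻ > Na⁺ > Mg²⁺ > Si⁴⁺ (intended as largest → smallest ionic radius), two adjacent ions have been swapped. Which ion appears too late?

O²⁻

The pair F⁻, O²⁻ is the wrong way round — both have 10 electrons but Z(F)=9 > Z(O)=8, so F⁻ should be the smaller of the two. All other adjacent pairs agree with periodic trends, so O²⁻ is the misplaced ion.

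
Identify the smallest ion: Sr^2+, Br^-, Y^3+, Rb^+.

Y^3+

Each ion has 36 electrons. The ranking follows nuclear charge in reverse — greater Z gives a smaller radius. Y^3+ (Z=39), Sr^2+ (Z=38), Rb^+ (Z=37), Br^- (Z=35).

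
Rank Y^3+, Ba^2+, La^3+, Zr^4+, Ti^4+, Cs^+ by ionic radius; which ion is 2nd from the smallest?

Work out protons and electrons: Ti^4+: 18 e⁻, Z=22, Zr^4+: 36 e⁻, Z=40, Y^3+: 36 e⁻, Z=39, La^3+: 54 e⁻, Z=57, Ba^2+: 54 e⁻, Z=56, Cs^+: 54 e⁻, Z=55. Ti^4+ < Zr^4+ (same group, 1 shell fewer); Zr^4+ < Y^3+ (isoelectronic, higher Z=40 is smaller); Y^3+ < La^3+ (same group, 1 shell fewer); La^3+ < Ba^2+ (isoelectronic, higher Z=57 is smaller); Ba^2+ < Cs^+ (isoelectronic, higher Z=56 is smaller).
Full ascending order: Ti^4+ < Zr^4+ < Y^3+ < La^3+ < Ba^2+ < Cs^+. Counting from the smallest, position 2 is Zr^4+.

Zr^4+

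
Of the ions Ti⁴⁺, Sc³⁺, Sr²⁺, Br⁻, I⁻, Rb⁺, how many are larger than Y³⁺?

4

Electron counts and nuclear charges: Ti⁴⁺ has 18 e⁻ (Z=22), Sc³⁺ has 18 e⁻ (Z=21), Y³⁺ has 36 e⁻ (Z=39), Sr²⁺ has 36 e⁻ (Z=38), Rb⁺ has 36 e⁻ (Z=37), Br⁻ has 36 e⁻ (Z=35), I⁻ has 54 e⁻ (Z=53). Ti⁴⁺ < Sc³⁺ (both 18 e⁻, Z=22>21); Sc³⁺ < Y³⁺ (same group, 1 shell fewer); Y³⁺ < Sr²⁺ (both 36 e⁻, Z=39>38); Sr²⁺ < Rb⁺ (both 36 e⁻, Z=38>37); Rb⁺ < Br⁻ (isoelectronic, higher Z=37 is smaller); Br⁻ < I⁻ (same group, period 4 vs 5).
Placing each against Y³⁺: smaller — Ti⁴⁺, Sc³⁺; larger — Sr²⁺, Rb⁺, Br⁻, I⁻. So 4 are larger.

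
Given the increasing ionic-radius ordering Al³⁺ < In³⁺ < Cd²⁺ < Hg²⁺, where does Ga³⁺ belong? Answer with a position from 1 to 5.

2

Electron counts and nuclear charges: Al³⁺: 10 e⁻, Z=13, Ga³⁺: 28 e⁻, Z=31, In³⁺: 46 e⁻, Z=49, Cd²⁺: 46 e⁻, Z=48, Hg²⁺: 78 e⁻, Z=80. Al³⁺ < Ga³⁺ (same group, 1 shell fewer); Ga³⁺ < In³⁺ (same group, period 4 vs 5); In³⁺ < Cd²⁺ (isoelectronic, higher Z=49 is smaller); Cd²⁺ < Hg²⁺ (same group, period 5 vs 6).
Putting Ga³⁺ in gives Al³⁺ < Ga³⁺ < In³⁺ < Cd²⁺ < Hg²⁺; it lands at slot 2.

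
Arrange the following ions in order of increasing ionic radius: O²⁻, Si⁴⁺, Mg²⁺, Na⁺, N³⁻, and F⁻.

Si⁴⁺ < Mg²⁺ < Na⁺ < F⁻ < O²⁻ < N³⁻

Each ion has 10 electrons. The ranking follows nuclear charge in reverse — greater Z gives a smaller radius. Si⁴⁺ (Z=14), Mg²⁺ (Z=12), Na⁺ (Z=11), F⁻ (Z=9), O²⁻ (Z=8), N³⁻ (Z=7).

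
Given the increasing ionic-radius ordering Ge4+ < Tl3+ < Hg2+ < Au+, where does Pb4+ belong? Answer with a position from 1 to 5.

Electron counts and nuclear charges: Ge4+: 28 e⁻, Z=32, Pb4+: 78 e⁻, Z=82, Tl3+: 78 e⁻, Z=81, Hg2+: 78 e⁻, Z=80, Au+: 78 e⁻, Z=79. Ge4+ < Pb4+ (same group, period 4 vs 6); Pb4+ < Tl3+ (isoelectronic, higher Z=82 is smaller); Tl3+ < Hg2+ (isoelectronic, higher Z=81 is smaller); Hg2+ < Au+ (isoelectronic, higher Z=80 is smaller).
Putting Pb4+ in gives Ge4+ < Pb4+ < Tl3+ < Hg2+ < Au+; it lands at slot 2.

2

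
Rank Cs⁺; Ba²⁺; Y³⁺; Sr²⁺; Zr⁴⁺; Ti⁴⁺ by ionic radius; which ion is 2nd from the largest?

Ba²⁺

Tabulating Z and e⁻: Ti⁴⁺ has 18 e⁻ (Z=22), Zr⁴⁺ has 36 e⁻ (Z=40), Y³⁺ has 36 e⁻ (Z=39), Sr²⁺ has 36 e⁻ (Z=38), Ba²⁺ has 54 e⁻ (Z=56), Cs⁺ has 54 e⁻ (Z=55). Ti⁴⁺ < Zr⁴⁺ (same group, period 4 vs 5); Zr⁴⁺ < Y³⁺ (both 36 e⁻, Z=40>39); Y³⁺ < Sr²⁺ (both 36 e⁻, Z=39>38); Sr²⁺ < Ba²⁺ (same group, period 5 vs 6); Ba²⁺ < Cs⁺ (both 54 e⁻, Z=56>55).
Full ascending order: Ti⁴⁺ < Zr⁴⁺ < Y³⁺ < Sr²⁺ < Ba²⁺ < Cs⁺. Counting from the largest, position 2 is Ba²⁺.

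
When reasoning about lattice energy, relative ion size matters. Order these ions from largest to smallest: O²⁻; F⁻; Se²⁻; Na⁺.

First list Z and electron count for each: Na⁺ has 10 e⁻ (Z=11), F⁻ has 10 e⁻ (Z=9), O²⁻ has 10 e⁻ (Z=8), Se²⁻ has 36 e⁻ (Z=34). Na⁺ < F⁻ (isoelectronic, higher Z=11 is smaller); F⁻ < O²⁻ (isoelectronic, higher Z=9 is smaller); O²⁻ < Se²⁻ (same group, 2 shells fewer).

Se²⁻ > O²⁻ > F⁻ > Na⁺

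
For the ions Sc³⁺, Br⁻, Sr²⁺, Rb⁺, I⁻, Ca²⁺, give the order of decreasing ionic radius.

I⁻ > Br⁻ > Rb⁺ > Sr²⁺ > Ca²⁺ > Sc³⁺

Work out protons and electrons: Sc³⁺ has 18 e⁻ (Z=21), Ca²⁺ has 18 e⁻ (Z=20), Sr²⁺ has 36 e⁻ (Z=38), Rb⁺ has 36 e⁻ (Z=37), Br⁻ has 36 e⁻ (Z=35), I⁻ has 54 e⁻ (Z=53). Sc³⁺ < Ca²⁺ (isoelectronic, higher Z=21 is smaller); Ca²⁺ < Sr²⁺ (same group, period 4 vs 5); Sr²⁺ < Rb⁺ (isoelectronic, higher Z=38 is smaller); Rb⁺ < Br⁻ (both 36 e⁻, Z=37>35); Br⁻ < I⁻ (same group, 1 shell fewer).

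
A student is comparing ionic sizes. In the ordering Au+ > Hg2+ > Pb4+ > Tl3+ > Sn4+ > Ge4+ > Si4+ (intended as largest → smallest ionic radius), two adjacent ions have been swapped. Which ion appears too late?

Tl3+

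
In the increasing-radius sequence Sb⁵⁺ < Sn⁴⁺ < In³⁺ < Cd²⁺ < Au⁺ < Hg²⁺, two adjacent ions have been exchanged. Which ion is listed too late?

Compare adjacent ions: Hg²⁺ and Au⁺ share 78 electrons; the higher nuclear charge on Hg (Z=80) contracts it more, so Hg²⁺ < Au⁺ — yet in this increasing list Au⁺ sits before Hg²⁺. Nothing else is reversed, so Hg²⁺ should move one place to the left.

Hg²⁺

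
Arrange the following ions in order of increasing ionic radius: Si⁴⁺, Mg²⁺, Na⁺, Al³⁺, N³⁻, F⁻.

These species are isoelectronic with 10 electrons. The only difference is the number of protons: Si⁴⁺ (Z=14), Al³⁺ (Z=13), Mg²⁺ (Z=12), Na⁺ (Z=11), F⁻ (Z=9), N³⁻ (Z=7). The strongest nuclear pull (Si⁴⁺) gives the smallest ion.

Si⁴⁺ < Al³⁺ < Mg²⁺ < Na⁺ < F⁻ < N³⁻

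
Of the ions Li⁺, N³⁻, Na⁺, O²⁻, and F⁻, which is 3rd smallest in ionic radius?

F⁻

Tabulating Z and e⁻: Li⁺: 2 e⁻, Z=3, Na⁺: 10 e⁻, Z=11, F⁻: 10 e⁻, Z=9, O²⁻: 10 e⁻, Z=8, N³⁻: 10 e⁻, Z=7. Li⁺ < Na⁺ (same group, 1 shell fewer); Na⁺ < F⁻ (both 10 e⁻, Z=11>9); F⁻ < O²⁻ (isoelectronic, higher Z=9 is smaller); O²⁻ < N³⁻ (both 10 e⁻, Z=8>7).
That gives Li⁺ < Na⁺ < F⁻ < O²⁻ < N³⁻. From the smallest end, number 3 is F⁻.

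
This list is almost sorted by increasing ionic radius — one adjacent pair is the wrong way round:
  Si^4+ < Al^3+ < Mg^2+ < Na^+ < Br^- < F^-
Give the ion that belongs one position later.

Br^-

The pair Br^-, F^- is the wrong way round — same group and charge — period 2 sits above period 4, so F^- is smaller. All other adjacent pairs agree with periodic trends, so Br^- is the misplaced ion.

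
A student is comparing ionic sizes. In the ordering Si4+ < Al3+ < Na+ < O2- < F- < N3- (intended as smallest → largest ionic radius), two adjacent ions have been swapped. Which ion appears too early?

O2-

Compare adjacent ions: both have 10 electrons but Z(F)=9 > Z(O)=8, so F- should be the smaller of the two — yet in this increasing list O2- sits before F-. Nothing else is reversed, so O2- should move one place to the right.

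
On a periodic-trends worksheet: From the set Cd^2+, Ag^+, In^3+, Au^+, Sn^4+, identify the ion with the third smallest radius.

Electron counts and nuclear charges: Sn^4+ has 46 e⁻ (Z=50), In^3+ has 46 e⁻ (Z=49), Cd^2+ has 46 e⁻ (Z=48), Ag^+ has 46 e⁻ (Z=47), Au^+ has 78 e⁻ (Z=79). Sn^4+ < In^3+ (isoelectronic, higher Z=50 is smaller); In^3+ < Cd^2+ (isoelectronic, higher Z=49 is smaller); Cd^2+ < Ag^+ (both 46 e⁻, Z=48>47); Ag^+ < Au^+ (same group, 1 shell fewer).
That gives Sn^4+ < In^3+ < Cd^2+ < Ag^+ < Au^+. From the smallest end, number 3 is Cd^2+.

Cd^2+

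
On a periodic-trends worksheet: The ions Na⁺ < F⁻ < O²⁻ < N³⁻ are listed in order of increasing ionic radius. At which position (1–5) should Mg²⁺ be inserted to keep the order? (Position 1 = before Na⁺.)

1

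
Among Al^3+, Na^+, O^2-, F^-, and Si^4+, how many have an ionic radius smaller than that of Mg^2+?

2

Isoelectronic series (10 e⁻ each). Size is set by nuclear charge: more protons means a smaller ion. Si^4+ (Z=14), Al^3+ (Z=13), Mg^2+ (Z=12), Na^+ (Z=11), F^- (Z=9), O^2- (Z=8).
Relative to Mg^2+, the ions that are smaller are Si^4+, Al^3+. So 2 are smaller.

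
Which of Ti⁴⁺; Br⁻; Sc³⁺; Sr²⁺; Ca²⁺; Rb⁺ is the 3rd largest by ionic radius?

Sr²⁺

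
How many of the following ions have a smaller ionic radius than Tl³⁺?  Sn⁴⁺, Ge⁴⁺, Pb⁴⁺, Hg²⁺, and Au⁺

3

Tabulating Z and e⁻: Ge⁴⁺ has 28 e⁻ (Z=32), Sn⁴⁺ has 46 e⁻ (Z=50), Pb⁴⁺ has 78 e⁻ (Z=82), Tl³⁺ has 78 e⁻ (Z=81), Hg²⁺ has 78 e⁻ (Z=80), Au⁺ has 78 e⁻ (Z=79). Ge⁴⁺ < Sn⁴⁺ (same group, 1 shell fewer); Sn⁴⁺ < Pb⁴⁺ (same group, 1 shell fewer); Pb⁴⁺ < Tl³⁺ (both 78 e⁻, Z=82>81); Tl³⁺ < Hg²⁺ (both 78 e⁻, Z=81>80); Hg²⁺ < Au⁺ (both 78 e⁻, Z=80>79).
Overall: Ge⁴⁺ < Sn⁴⁺ < Pb⁴⁺ < Tl³⁺ < Hg²⁺ < Au⁺. Tl³⁺ has 3 below it and 2 above. Count: 3.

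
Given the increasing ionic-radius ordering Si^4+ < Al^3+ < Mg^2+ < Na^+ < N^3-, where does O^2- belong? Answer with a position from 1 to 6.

5

These species are isoelectronic with 10 electrons. The only difference is the number of protons: Si^4+ (Z=14), Al^3+ (Z=13), Mg^2+ (Z=12), Na^+ (Z=11), O^2- (Z=8), N^3- (Z=7). The strongest nuclear pull (Si^4+) gives the smallest ion.
The complete sequence is Si^4+ < Al^3+ < Mg^2+ < Na^+ < O^2- < N^3-. O^2- sits at position 5.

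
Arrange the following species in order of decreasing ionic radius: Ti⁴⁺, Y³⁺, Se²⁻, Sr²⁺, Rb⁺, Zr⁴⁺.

Se²⁻ > Rb⁺ > Sr²⁺ > Y³⁺ > Zr⁴⁺ > Ti⁴⁺

Work out protons and electrons: Ti⁴⁺ (Z=22, 18 e⁻), Zr⁴⁺ (Z=40, 36 e⁻), Y³⁺ (Z=39, 36 e⁻), Sr²⁺ (Z=38, 36 e⁻), Rb⁺ (Z=37, 36 e⁻), Se²⁻ (Z=34, 36 e⁻). Ti⁴⁺ < Zr⁴⁺ (same group, 1 shell fewer); Zr⁴⁺ < Y³⁺ (both 36 e⁻, Z=40>39); Y³⁺ < Sr²⁺ (both 36 e⁻, Z=39>38); Sr²⁺ < Rb⁺ (both 36 e⁻, Z=38>37); Rb⁺ < Se²⁻ (both 36 e⁻, Z=37>34).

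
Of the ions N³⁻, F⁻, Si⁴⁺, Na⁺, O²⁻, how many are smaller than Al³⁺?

1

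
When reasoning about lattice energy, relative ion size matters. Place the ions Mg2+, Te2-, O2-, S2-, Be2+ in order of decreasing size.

Tabulating Z and e⁻: Be2+ (Z=4, 2 e⁻), Mg2+ (Z=12, 10 e⁻), O2- (Z=8, 10 e⁻), S2- (Z=16, 18 e⁻), Te2- (Z=52, 54 e⁻). Be2+ < Mg2+ (same group, 1 shell fewer); Mg2+ < O2- (isoelectronic, higher Z=12 is smaller); O2- < S2- (same group, 1 shell fewer); S2- < Te2- (same group, 2 shells fewer).

Te2- > S2- > O2- > Mg2+ > Be2+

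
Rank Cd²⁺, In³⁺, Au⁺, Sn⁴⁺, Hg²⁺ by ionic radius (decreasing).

Au⁺ > Hg²⁺ > Cd²⁺ > In³⁺ > Sn⁴⁺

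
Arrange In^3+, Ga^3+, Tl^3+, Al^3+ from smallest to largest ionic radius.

Al^3+ < Ga^3+ < In^3+ < Tl^3+

Same group, same charge. Going down the group adds an extra shell of electrons, so the ion gets larger: Al^3+ is highest in the group and smallest.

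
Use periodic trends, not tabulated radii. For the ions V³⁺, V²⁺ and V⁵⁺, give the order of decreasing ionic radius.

V²⁺ > V³⁺ > V⁵⁺

For a single element, ionic radius drops as positive charge rises — V⁵⁺ < V²⁺.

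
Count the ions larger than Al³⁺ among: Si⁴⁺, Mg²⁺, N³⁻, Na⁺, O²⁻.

4

All of these have 10 electrons (isoelectronic). With the same electron cloud, the ion with the most protons pulls it in tightest. Nuclear charges: Si⁴⁺ (Z=14), Al³⁺ (Z=13), Mg²⁺ (Z=12), Na⁺ (Z=11), O²⁻ (Z=8), N³⁻ (Z=7). Highest Z is smallest.
Overall: Si⁴⁺ < Al³⁺ < Mg²⁺ < Na⁺ < O²⁻ < N³⁻. Al³⁺ has 1 below it and 4 above. That's 4.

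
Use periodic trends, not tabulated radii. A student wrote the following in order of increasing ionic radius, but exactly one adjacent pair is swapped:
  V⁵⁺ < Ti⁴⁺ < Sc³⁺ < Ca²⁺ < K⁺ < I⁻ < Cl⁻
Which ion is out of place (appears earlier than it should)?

I⁻

The pair I⁻, Cl⁻ is the wrong way round — same group and charge — period 3 sits above period 5, so Cl⁻ is smaller. All other adjacent pairs agree with periodic trends, so I⁻ is the misplaced ion.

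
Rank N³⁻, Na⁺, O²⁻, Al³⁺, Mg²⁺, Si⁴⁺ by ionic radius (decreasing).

N³⁻ > O²⁻ > Na⁺ > Mg²⁺ > Al³⁺ > Si⁴⁺

Isoelectronic series (10 e⁻ each). Size is set by nuclear charge: more protons means a smaller ion. Si⁴⁺ (Z=14), Al³⁺ (Z=13), Mg²⁺ (Z=12), Na⁺ (Z=11), O²⁻ (Z=8), N³⁻ (Z=7).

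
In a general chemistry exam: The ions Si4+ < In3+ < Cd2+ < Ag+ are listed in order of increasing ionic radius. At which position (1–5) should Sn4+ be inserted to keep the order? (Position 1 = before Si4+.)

2

First list Z and electron count for each: Si4+ has 10 e⁻ (Z=14), Sn4+ has 46 e⁻ (Z=50), In3+ has 46 e⁻ (Z=49), Cd2+ has 46 e⁻ (Z=48), Ag+ has 46 e⁻ (Z=47). Si4+ < Sn4+ (same group, 2 shells fewer); Sn4+ < In3+ (isoelectronic, higher Z=50 is smaller); In3+ < Cd2+ (isoelectronic, higher Z=49 is smaller); Cd2+ < Ag+ (isoelectronic, higher Z=48 is smaller).
Merged order: Si4+ < Sn4+ < In3+ < Cd2+ < Ag+ — Sn4+ is number 2.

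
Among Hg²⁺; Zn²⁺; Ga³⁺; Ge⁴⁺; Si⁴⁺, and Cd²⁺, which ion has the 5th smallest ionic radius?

Cd²⁺

Tabulating Z and e⁻: Si⁴⁺: 10 e⁻, Z=14, Ge⁴⁺: 28 e⁻, Z=32, Ga³⁺: 28 e⁻, Z=31, Zn²⁺: 28 e⁻, Z=30, Cd²⁺: 46 e⁻, Z=48, Hg²⁺: 78 e⁻, Z=80. Si⁴⁺ < Ge⁴⁺ (same group, 1 shell fewer); Ge⁴⁺ < Ga³⁺ (both 28 e⁻, Z=32>31); Ga³⁺ < Zn²⁺ (both 28 e⁻, Z=31>30); Zn²⁺ < Cd²⁺ (same group, 1 shell fewer); Cd²⁺ < Hg²⁺ (same group, 1 shell fewer).
Ordering: Si⁴⁺ < Ge⁴⁺ < Ga³⁺ < Zn²⁺ < Cd²⁺ < Hg²⁺. The 5th smallest is Cd²⁺.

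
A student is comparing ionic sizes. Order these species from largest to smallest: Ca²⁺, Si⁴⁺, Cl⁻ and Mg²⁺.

Cl⁻ > Ca²⁺ > Mg²⁺ > Si⁴⁺

Work out protons and electrons: Si⁴⁺ has 10 e⁻ (Z=14), Mg²⁺ has 10 e⁻ (Z=12), Ca²⁺ has 18 e⁻ (Z=20), Cl⁻ has 18 e⁻ (Z=17). Si⁴⁺ < Mg²⁺ (both 10 e⁻, Z=14>12); Mg²⁺ < Ca²⁺ (same group, 1 shell fewer); Ca²⁺ < Cl⁻ (isoelectronic, higher Z=20 is smaller).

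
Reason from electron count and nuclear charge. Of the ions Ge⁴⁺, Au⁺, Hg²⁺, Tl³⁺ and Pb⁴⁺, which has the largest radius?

Au⁺

Tabulating Z and e⁻: Ge⁴⁺: 28 e⁻, Z=32, Pb⁴⁺: 78 e⁻, Z=82, Tl³⁺: 78 e⁻, Z=81, Hg²⁺: 78 e⁻, Z=80, Au⁺: 78 e⁻, Z=79. Ge⁴⁺ < Pb⁴⁺ (same group, 2 shells fewer); Pb⁴⁺ < Tl³⁺ (isoelectronic, higher Z=82 is smaller); Tl³⁺ < Hg²⁺ (isoelectronic, higher Z=81 is smaller); Hg²⁺ < Au⁺ (both 78 e⁻, Z=80>79).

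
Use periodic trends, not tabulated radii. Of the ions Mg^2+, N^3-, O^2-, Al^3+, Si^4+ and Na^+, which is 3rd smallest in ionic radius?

Mg^2+

Isoelectronic series (10 e⁻ each). Size is set by nuclear charge: more protons means a smaller ion. Si^4+ (Z=14), Al^3+ (Z=13), Mg^2+ (Z=12), Na^+ (Z=11), O^2- (Z=8), N^3- (Z=7).
Full ascending order: Si^4+ < Al^3+ < Mg^2+ < Na^+ < O^2- < N^3-. Counting from the smallest, position 3 is Mg^2+.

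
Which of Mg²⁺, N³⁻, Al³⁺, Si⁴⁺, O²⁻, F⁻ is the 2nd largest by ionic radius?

O²⁻

Isoelectronic series (10 e⁻ each). Size is set by nuclear charge: more protons means a smaller ion. Si⁴⁺ (Z=14), Al³⁺ (Z=13), Mg²⁺ (Z=12), F⁻ (Z=9), O²⁻ (Z=8), N³⁻ (Z=7).
That gives Si⁴⁺ < Al³⁺ < Mg²⁺ < F⁻ < O²⁻ < N³⁻. From the largest end, number 2 is O²⁻.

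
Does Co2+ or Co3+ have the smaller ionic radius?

Co3+

For a single element, ionic radius drops as positive charge rises — Co3+ < Co2+.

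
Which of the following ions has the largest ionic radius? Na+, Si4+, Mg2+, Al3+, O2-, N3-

N3-

Each ion has 10 electrons. The ranking follows nuclear charge in reverse — greater Z gives a smaller radius. Si4+ (Z=14), Al3+ (Z=13), Mg2+ (Z=12), Na+ (Z=11), O2- (Z=8), N3- (Z=7).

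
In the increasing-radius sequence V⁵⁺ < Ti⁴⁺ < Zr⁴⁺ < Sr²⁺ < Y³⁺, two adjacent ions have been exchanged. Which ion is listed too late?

Compare adjacent ions: both have 36 electrons but Z(Y)=39 > Z(Sr)=38, so Y³⁺ should be the smaller of the two — yet in this increasing list Sr²⁺ sits before Y³⁺. Nothing else is reversed, so Y³⁺ should move one place to the left.

Y³⁺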